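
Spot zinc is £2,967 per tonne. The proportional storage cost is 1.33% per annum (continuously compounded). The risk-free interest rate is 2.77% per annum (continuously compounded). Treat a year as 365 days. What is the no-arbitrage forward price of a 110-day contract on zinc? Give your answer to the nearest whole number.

£3,004 per tonne

Net carry = r + u − y = 0.0277 + 0.0133 − 0.0000 = 0.0410
F = S·e^((r+u−y)T) = 2967 · e^(0.0410 × 110/365) = 2967 · e^0.012356
= 2967 × 1.012433 = £3,004 per tonne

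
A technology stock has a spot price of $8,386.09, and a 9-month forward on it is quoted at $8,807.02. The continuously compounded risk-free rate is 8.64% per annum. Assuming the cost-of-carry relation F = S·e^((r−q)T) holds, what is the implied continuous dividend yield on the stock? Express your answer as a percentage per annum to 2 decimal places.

From F = S·e^((r−q)T): (r − q) = ln(F/S)/T
ln(8807.02/8386.09) = ln(1.050194) = 0.048975
(r − q) = 0.048975 / (9/12) = 0.065300
q = r − ln(F/S)/T = 0.0864 − 0.065300 = 0.021100
q = 2.11%

2.11%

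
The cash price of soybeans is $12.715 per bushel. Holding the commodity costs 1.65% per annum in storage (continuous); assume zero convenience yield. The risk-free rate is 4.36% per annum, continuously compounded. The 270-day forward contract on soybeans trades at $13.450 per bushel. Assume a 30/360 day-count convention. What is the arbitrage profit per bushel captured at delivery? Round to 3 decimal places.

Fair forward: F* = S·e^(carry·T), with carry = (r + u) = 0.0436 + 0.0165 = 0.0601
F* = 12.715 · e^(0.0601 × 270/360) = 12.715 · e^0.045075 = 12.715 × 1.046106 = $13.3012
Market $13.450 > fair $13.3012: forward overpriced → cash-and-carry (buy spot, short the forward).
At maturity, profit = |F_mkt − F*| = |13.450 − 13.3012| = $0.149 per bushel

$0.149 per bushel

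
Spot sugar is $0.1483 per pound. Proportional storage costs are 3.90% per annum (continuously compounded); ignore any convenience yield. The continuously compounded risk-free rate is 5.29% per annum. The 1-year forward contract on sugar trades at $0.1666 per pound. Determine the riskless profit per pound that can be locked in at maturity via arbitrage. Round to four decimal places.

Fair forward: F* = S·e^(carry·T), with carry = (r + u) = 0.0529 + 0.0390 = 0.0919
F* = 0.1483 · e^(0.0919 × 12/12) = 0.1483 · e^0.091900 = 0.1483 × 1.096255 = $0.1626
Market $0.1666 > fair $0.1626: forward overpriced → cash-and-carry (buy spot, short the forward).
At maturity, profit = |F_mkt − F*| = |0.1666 − 0.1626| = $0.0040 per pound

$0.0040 per pound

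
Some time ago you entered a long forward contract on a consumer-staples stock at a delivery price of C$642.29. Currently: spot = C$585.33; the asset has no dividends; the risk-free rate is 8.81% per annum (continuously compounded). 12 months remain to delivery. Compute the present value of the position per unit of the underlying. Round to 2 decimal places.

-C$2.80

Current fair forward for the remaining 12 months: F = S·e^(r·T), r = 0.0881
F = 585.33 · e^(0.0881 × 12/12) = 585.33 × 1.092097 = 639.2371
Value of long forward = (F − K)·e^(−rT) = (639.2371 − 642.29) · e^(−0.0881·12/12)
= -3.0529 × 0.915669 = -2.80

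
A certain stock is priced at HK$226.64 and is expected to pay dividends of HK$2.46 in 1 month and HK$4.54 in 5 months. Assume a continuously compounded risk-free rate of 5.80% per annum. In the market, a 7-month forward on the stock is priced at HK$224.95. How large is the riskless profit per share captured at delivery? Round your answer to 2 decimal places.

HK$2.37 per share

PV(dividends) I = 2.46·e^(−0.0580·1/12) + 4.54·e^(−0.0580·5/12) = 6.8797
Fair forward F* = (S − I)·e^(rT) = (226.64 − 6.8797)·e^0.033833 = 219.7603 × 1.034412 = 227.3227
Market HK$224.95 < fair 227.3227: forward underpriced → reverse cash-and-carry (short the stock, invest proceeds at r, pay the dividends, go long the forward).
Profit at T = |F_mkt − F*| = |224.95 − 227.3227| = HK$2.37 per share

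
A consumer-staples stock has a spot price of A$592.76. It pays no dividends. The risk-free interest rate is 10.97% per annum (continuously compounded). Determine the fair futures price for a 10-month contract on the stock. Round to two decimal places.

F = S·e^(rT) = 592.76 · e^(0.1097 × 10/12)
= 592.76 · e^0.091417 = 592.76 × 1.095726
F = A$649.50

A$649.50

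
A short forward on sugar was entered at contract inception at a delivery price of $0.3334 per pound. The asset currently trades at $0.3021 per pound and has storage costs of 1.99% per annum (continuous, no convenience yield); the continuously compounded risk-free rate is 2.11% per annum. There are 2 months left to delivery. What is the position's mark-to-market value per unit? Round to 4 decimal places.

Current fair forward for the remaining 2 months: F = S·e^((r + u)·T), (r + u) = 0.0211 + 0.0199 = 0.0410
F = 0.3021 · e^(0.0410 × 2/12) = 0.3021 × 1.006857 = 0.3042
Value of long forward = (F − K)·e^(−rT) = (0.3042 − 0.3334) · e^(−0.0211·2/12)
= -0.0292 × 0.996490 = -0.0291
Short position value = −(long value) = $0.0291

$0.0291 per pound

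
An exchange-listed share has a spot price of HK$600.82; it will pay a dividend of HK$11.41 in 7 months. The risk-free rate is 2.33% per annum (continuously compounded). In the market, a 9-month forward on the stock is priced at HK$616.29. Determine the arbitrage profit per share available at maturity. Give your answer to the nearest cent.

PV(dividends) I = 11.41·e^(−0.0233·7/12) = 11.2560
Fair forward F* = (S − I)·e^(rT) = (600.82 − 11.2560)·e^0.017475 = 589.5640 × 1.017629 = 599.9574
Market HK$616.29 > fair 599.9574: forward overpriced → cash-and-carry (borrow at r, buy the stock and collect the dividends, short the forward).
Profit at T = |F_mkt − F*| = |616.29 − 599.9574| = HK$16.33 per share

HK$16.33 per share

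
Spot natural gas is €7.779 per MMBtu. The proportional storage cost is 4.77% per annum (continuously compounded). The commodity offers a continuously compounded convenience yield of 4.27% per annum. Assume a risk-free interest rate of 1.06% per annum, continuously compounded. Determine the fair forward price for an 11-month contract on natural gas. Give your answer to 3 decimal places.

€7.891 per MMBtu

Net carry = r + u − y = 0.0106 + 0.0477 − 0.0427 = 0.0156
F = S·e^((r+u−y)T) = 7.779 · e^(0.0156 × 11/12) = 7.779 · e^0.014300
= 7.779 × 1.014403 = €7.891 per MMBtu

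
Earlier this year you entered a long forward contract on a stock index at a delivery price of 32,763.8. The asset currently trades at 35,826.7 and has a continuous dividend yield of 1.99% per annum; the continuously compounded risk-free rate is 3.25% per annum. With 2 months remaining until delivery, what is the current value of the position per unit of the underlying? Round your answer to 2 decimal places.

3121.26

Current fair forward for the remaining 2 months: F = S·e^((r − q)·T), (r − q) = 0.0325 − 0.0199 = 0.0126
F = 35826.7 · e^(0.0126 × 2/12) = 35826.7 × 1.00210221 = 35902.0152
Value of long forward = (F − K)·e^(−rT) = (35902.0152 − 32763.8) · e^(−0.0325·2/12)
= 3138.2152 × 0.99459798 = 3121.26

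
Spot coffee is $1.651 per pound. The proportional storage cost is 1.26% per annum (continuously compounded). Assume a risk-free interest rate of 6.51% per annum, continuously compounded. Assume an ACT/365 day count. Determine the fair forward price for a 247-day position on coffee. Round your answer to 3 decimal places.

Net carry = r + u − y = 0.0651 + 0.0126 − 0.0000 = 0.0777
F = S·e^((r+u−y)T) = 1.651 · e^(0.0777 × 247/365) = 1.651 · e^0.052581
= 1.651 × 1.053988 = $1.740 per pound

$1.740 per pound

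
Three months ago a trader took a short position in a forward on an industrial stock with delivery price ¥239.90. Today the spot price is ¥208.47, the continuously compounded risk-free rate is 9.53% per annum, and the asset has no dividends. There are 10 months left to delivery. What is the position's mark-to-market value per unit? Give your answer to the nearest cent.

Current fair forward for the remaining 10 months: F = S·e^(r·T), r = 0.0953
F = 208.47 · e^(0.0953 × 10/12) = 208.47 × 1.082655 = 225.7011
Value of long forward = (F − K)·e^(−rT) = (225.7011 − 239.90) · e^(−0.0953·10/12)
= -14.1989 × 0.923655 = -13.11
Short position value = −(long value) = ¥13.11

¥13.11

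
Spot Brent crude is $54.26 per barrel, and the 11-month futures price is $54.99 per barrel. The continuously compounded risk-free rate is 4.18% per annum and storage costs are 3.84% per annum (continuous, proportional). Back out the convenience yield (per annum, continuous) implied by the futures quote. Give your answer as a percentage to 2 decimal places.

F = S·e^((r+u−y)T) ⇒ (r+u−y) = ln(F/S)/T
ln(54.99/54.26) = 0.013364; /T ⇒ 0.014579
y = r + u − ln(F/S)/T = 0.0418 + 0.0384 − 0.014579 = 0.065621
y = 6.56%

6.56%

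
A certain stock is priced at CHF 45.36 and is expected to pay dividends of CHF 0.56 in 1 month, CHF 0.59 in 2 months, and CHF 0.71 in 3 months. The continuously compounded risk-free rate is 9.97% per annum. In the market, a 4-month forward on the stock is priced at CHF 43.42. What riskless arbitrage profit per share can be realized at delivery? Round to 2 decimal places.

PV(dividends) I = 0.56·e^(−0.0997·1/12) + 0.59·e^(−0.0997·2/12) + 0.71·e^(−0.0997·3/12) = 1.8282
Fair forward F* = (S − I)·e^(rT) = (45.36 − 1.8282)·e^0.033233 = 43.5318 × 1.033791 = 45.0028
Market CHF 43.42 < fair 45.0028: forward underpriced → reverse cash-and-carry (short the stock, invest proceeds at r, pay the dividends, go long the forward).
Profit at T = |F_mkt − F*| = |43.42 − 45.0028| = CHF 1.58 per share

CHF 1.58 per share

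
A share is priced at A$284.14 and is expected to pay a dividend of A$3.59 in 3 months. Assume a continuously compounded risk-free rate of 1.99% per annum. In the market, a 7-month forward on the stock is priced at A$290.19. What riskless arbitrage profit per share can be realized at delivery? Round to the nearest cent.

PV(dividends) I = 3.59·e^(−0.0199·3/12) = 3.5722
Fair forward F* = (S − I)·e^(rT) = (284.14 − 3.5722)·e^0.011608 = 280.5678 × 1.011676 = 283.8437
Market A$290.19 > fair 283.8437: forward overpriced → cash-and-carry (borrow at r, buy the stock and collect the dividends, short the forward).
Profit at T = |F_mkt − F*| = |290.19 − 283.8437| = A$6.35 per share

A$6.35 per share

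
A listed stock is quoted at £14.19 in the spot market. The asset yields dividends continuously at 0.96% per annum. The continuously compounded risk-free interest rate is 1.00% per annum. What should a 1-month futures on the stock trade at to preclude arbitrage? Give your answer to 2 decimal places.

£14.19

F = S·e^((r − q)T) = 14.19 · e^((0.0100 − 0.0096) × 1/12)
= 14.19 · e^0.000033 = 14.19 × 1.000033
F = £14.19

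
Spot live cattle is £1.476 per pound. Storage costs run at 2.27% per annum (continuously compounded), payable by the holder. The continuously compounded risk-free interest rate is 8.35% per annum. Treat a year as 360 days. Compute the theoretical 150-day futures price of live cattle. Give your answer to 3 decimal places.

Net carry = r + u − y = 0.0835 + 0.0227 − 0.0000 = 0.1062
F = S·e^((r+u−y)T) = 1.476 · e^(0.1062 × 150/360) = 1.476 · e^0.044250
= 1.476 × 1.045244 = £1.543 per pound

£1.543 per pound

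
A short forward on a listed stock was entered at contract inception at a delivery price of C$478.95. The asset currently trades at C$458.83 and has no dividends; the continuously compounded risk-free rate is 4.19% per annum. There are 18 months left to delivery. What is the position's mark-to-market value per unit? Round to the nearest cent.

Current fair forward for the remaining 18 months: F = S·e^(r·T), r = 0.0419
F = 458.83 · e^(0.0419 × 18/12) = 458.83 × 1.064867 = 488.5929
Value of long forward = (F − K)·e^(−rT) = (488.5929 − 478.95) · e^(−0.0419·18/12)
= 9.6429 × 0.939084 = 9.06
Short position value = −(long value) = -C$9.06

-C$9.06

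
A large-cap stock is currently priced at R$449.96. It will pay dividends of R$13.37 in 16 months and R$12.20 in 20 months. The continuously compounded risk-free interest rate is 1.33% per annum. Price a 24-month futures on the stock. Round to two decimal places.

PV(dividends) I = 13.37·e^(−0.0133·16/12) + 12.20·e^(−0.0133·20/12)
I = 13.1350 + 11.9325 = 25.0675
F = (S − I)·e^(rT) = (449.96 − 25.0675) · e^(0.0133·24/12)
= 424.8925 · e^0.026600 = 424.8925 × 1.026957 = R$436.35

R$436.35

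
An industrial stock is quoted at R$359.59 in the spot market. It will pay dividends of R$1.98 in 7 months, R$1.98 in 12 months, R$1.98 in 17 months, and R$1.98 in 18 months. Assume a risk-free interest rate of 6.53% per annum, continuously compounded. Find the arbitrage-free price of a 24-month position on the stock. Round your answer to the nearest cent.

R$401.37

PV(dividends) I = 1.98·e^(−0.0653·7/12) + 1.98·e^(−0.0653·12/12) + 1.98·e^(−0.0653·17/12) + 1.98·e^(−0.0653·18/12)
I = 1.9060 + 1.8548 + 1.8051 + 1.7953 = 7.3612
F = (S − I)·e^(rT) = (359.59 − 7.3612) · e^(0.0653·24/12)
= 352.2288 · e^0.130600 = 352.2288 × 1.139512 = R$401.37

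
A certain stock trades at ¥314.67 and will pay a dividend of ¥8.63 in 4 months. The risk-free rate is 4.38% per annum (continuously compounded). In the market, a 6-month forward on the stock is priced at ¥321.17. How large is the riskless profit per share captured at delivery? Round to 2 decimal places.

PV(dividends) I = 8.63·e^(−0.0438·4/12) = 8.5049
Fair forward F* = (S − I)·e^(rT) = (314.67 − 8.5049)·e^0.021900 = 306.1651 × 1.022142 = 312.9442
Market ¥321.17 > fair 312.9442: forward overpriced → cash-and-carry (borrow at r, buy the stock and collect the dividends, short the forward).
Profit at T = |F_mkt − F*| = |321.17 − 312.9442| = ¥8.23 per share

¥8.23 per share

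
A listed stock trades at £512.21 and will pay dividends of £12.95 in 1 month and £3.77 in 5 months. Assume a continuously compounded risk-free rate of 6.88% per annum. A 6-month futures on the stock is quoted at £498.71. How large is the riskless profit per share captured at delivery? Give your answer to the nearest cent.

PV(dividends) I = 12.95·e^(−0.0688·1/12) + 3.77·e^(−0.0688·5/12) = 16.5394
Fair futures F* = (S − I)·e^(rT) = (512.21 − 16.5394)·e^0.034400 = 495.6706 × 1.034999 = 513.0186
Market £498.71 < fair 513.0186: forward underpriced → reverse cash-and-carry (short the stock, invest proceeds at r, pay the dividends, go long the forward).
Profit at T = |F_mkt − F*| = |498.71 − 513.0186| = £14.31 per share

£14.31 per share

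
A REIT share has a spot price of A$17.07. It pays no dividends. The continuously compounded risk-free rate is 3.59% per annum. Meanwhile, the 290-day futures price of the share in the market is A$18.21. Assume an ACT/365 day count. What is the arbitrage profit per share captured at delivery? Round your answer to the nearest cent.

Fair futures: F* = S·e^(carry·T), with carry = r = 0.0359
F* = 17.07 · e^(0.0359 × 290/365) = 17.07 · e^0.028523 = 17.07 × 1.028934 = A$17.5639
Market A$18.21 > fair A$17.5639: forward overpriced → cash-and-carry (buy spot, short the forward).
At maturity, profit = |F_mkt − F*| = |18.21 − 17.5639| = A$0.65 per share

A$0.65 per share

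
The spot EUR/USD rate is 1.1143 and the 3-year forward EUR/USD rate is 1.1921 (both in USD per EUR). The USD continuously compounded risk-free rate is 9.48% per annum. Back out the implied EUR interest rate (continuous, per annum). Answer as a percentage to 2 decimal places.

F = S·e^((r_USD − r_EUR)T) ⇒ r_EUR = r_USD − ln(F/S)/T
ln(1.1921/1.1143) = 0.067490; /(3) = 0.022497
r_EUR = 0.0948 − 0.022497 = 0.072303
r_EUR = 7.23%

7.23%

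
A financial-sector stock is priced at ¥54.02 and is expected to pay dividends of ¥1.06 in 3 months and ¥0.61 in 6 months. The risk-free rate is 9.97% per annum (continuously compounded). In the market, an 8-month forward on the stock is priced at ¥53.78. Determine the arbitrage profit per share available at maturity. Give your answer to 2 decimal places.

¥2.23 per share

PV(dividends) I = 1.06·e^(−0.0997·3/12) + 0.61·e^(−0.0997·6/12) = 1.6142
Fair forward F* = (S − I)·e^(rT) = (54.02 − 1.6142)·e^0.066467 = 52.4058 × 1.068726 = 56.0074
Market ¥53.78 < fair 56.0074: forward underpriced → reverse cash-and-carry (short the stock, invest proceeds at r, pay the dividends, go long the forward).
Profit at T = |F_mkt − F*| = |53.78 − 56.0074| = ¥2.23 per share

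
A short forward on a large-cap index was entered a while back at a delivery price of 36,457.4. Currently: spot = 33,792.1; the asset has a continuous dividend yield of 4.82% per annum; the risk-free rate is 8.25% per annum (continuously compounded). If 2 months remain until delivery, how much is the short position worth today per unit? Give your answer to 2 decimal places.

Current fair forward for the remaining 2 months: F = S·e^((r − q)·T), (r − q) = 0.0825 − 0.0482 = 0.0343
F = 33792.1 · e^(0.0343 × 2/12) = 33792.1 × 1.00573304 = 33985.8315
Value of long forward = (F − K)·e^(−rT) = (33985.8315 − 36457.4) · e^(−0.0825·2/12)
= -2471.5685 × 0.98634410 = -2437.82
Short position value = −(long value) = 2437.82

2437.82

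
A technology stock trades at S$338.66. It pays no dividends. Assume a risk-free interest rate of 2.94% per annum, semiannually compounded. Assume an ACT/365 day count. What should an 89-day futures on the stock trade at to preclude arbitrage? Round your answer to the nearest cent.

F = S · (1+r/2)^(2T)
= 338.66 × 1.007142
F = S$341.08

S$341.08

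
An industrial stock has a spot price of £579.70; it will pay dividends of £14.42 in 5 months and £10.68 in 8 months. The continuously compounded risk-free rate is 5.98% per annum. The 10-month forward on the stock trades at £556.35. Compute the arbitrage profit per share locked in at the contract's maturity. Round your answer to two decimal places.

PV(dividends) I = 14.42·e^(−0.0598·5/12) + 10.68·e^(−0.0598·8/12) = 24.3277
Fair forward F* = (S − I)·e^(rT) = (579.70 − 24.3277)·e^0.049833 = 555.3723 × 1.051096 = 583.7496
Market £556.35 < fair 583.7496: forward underpriced → reverse cash-and-carry (short the stock, invest proceeds at r, pay the dividends, go long the forward).
Profit at T = |F_mkt − F*| = |556.35 − 583.7496| = £27.40 per share

£27.40 per share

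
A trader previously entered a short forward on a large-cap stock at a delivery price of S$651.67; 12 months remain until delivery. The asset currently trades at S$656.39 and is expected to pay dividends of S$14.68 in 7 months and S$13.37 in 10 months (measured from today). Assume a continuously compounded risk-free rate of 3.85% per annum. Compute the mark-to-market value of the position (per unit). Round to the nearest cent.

PV(remaining dividends) I = 14.68·e^(−0.0385·7/12) + 13.37·e^(−0.0385·10/12) = 27.3018
Current forward F = (S − I)·e^(rT) = (656.39 − 27.3018)·e^(0.0385·12/12) = 629.0882 × 1.039251 = 653.7805
Value (long) = (F − K)·e^(−rT) = (653.7805 − 651.67) × 0.962232 = 2.0308
Short position value = −(long value) = -S$2.03

-S$2.03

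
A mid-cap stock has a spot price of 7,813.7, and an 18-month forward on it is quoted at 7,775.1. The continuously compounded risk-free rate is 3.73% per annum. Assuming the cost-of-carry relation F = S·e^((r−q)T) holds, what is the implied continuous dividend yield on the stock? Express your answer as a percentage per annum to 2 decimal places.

From F = S·e^((r−q)T): (r − q) = ln(F/S)/T
ln(7775.1/7813.7) = ln(0.995060) = -0.004952
(r − q) = -0.004952 / (18/12) = -0.003301
q = r − ln(F/S)/T = 0.0373 + 0.003301 = 0.040601
q = 4.06%

4.06%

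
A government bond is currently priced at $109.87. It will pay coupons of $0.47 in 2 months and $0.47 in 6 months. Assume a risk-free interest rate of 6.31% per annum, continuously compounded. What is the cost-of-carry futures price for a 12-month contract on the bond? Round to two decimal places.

PV(coupons) I = 0.47·e^(−0.0631·2/12) + 0.47·e^(−0.0631·6/12)
I = 0.4651 + 0.4554 = 0.9205
F = (S − I)·e^(rT) = (109.87 − 0.9205) · e^(0.0631·12/12)
= 108.9495 · e^0.063100 = 108.9495 × 1.065133 = $116.05

$116.05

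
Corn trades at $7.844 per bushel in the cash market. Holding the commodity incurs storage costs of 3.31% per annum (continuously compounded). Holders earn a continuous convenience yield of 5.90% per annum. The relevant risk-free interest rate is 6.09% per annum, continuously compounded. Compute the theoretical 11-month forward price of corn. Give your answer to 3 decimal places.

Net carry = r + u − y = 0.0609 + 0.0331 − 0.0590 = 0.0350
F = S·e^((r+u−y)T) = 7.844 · e^(0.0350 × 11/12) = 7.844 · e^0.032083
= 7.844 × 1.032603 = $8.100 per bushel

$8.100 per bushel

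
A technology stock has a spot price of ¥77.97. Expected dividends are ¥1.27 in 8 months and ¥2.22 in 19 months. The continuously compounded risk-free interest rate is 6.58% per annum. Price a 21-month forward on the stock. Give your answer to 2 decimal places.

PV(dividends) I = 1.27·e^(−0.0658·8/12) + 2.22·e^(−0.0658·19/12)
I = 1.2155 + 2.0004 = 3.2159
F = (S − I)·e^(rT) = (77.97 − 3.2159) · e^(0.0658·21/12)
= 74.7541 · e^0.115150 = 74.7541 × 1.122042 = ¥83.88

¥83.88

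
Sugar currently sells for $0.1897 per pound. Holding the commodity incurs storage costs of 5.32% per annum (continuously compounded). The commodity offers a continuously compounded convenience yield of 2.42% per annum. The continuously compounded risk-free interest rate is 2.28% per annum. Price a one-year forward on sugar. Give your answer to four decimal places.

Net carry = r + u − y = 0.0228 + 0.0532 − 0.0242 = 0.0518
F = S·e^((r+u−y)T) = 0.1897 · e^(0.0518 × 12/12) = 0.1897 · e^0.051800
= 0.1897 × 1.053165 = $0.1998 per pound

$0.1998 per pound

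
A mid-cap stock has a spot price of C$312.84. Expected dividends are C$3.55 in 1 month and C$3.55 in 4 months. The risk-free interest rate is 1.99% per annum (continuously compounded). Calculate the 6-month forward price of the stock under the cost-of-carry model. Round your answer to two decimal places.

PV(dividends) I = 3.55·e^(−0.0199·1/12) + 3.55·e^(−0.0199·4/12)
I = 3.5441 + 3.5265 = 7.0706
F = (S − I)·e^(rT) = (312.84 − 7.0706) · e^(0.0199·6/12)
= 305.7694 · e^0.009950 = 305.7694 × 1.010000 = C$308.83

C$308.83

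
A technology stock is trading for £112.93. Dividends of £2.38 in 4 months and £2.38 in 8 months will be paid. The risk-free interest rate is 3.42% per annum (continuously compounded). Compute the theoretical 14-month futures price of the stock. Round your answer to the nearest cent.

PV(dividends) I = 2.38·e^(−0.0342·4/12) + 2.38·e^(−0.0342·8/12)
I = 2.3530 + 2.3263 = 4.6793
F = (S − I)·e^(rT) = (112.93 − 4.6793) · e^(0.0342·14/12)
= 108.2507 · e^0.039900 = 108.2507 × 1.040707 = £112.66

£112.66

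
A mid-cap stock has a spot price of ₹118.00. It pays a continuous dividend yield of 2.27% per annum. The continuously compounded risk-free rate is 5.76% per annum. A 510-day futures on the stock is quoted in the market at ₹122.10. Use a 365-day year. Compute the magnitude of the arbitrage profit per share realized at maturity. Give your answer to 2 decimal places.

Fair futures: F* = S·e^(carry·T), with carry = (r − q) = 0.0576 − 0.0227 = 0.0349
F* = 118.00 · e^(0.0349 × 510/365) = 118.00 · e^0.048764 = 118.00 × 1.049973 = ₹123.8968
Market ₹122.10 < fair ₹123.8968: forward underpriced → reverse cash-and-carry (short spot, go long the forward).
At maturity, profit = |F_mkt − F*| = |122.10 − 123.8968| = ₹1.80 per share

₹1.80 per share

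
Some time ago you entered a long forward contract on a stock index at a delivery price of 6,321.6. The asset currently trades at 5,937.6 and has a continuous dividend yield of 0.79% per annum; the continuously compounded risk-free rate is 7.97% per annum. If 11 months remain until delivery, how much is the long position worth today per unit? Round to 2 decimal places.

Current fair forward for the remaining 11 months: F = S·e^((r − q)·T), (r − q) = 0.0797 − 0.0079 = 0.0718
F = 5937.6 · e^(0.0718 × 11/12) = 5937.6 × 1.06803089 = 6341.5402
Value of long forward = (F − K)·e^(−rT) = (6341.5402 − 6321.6) · e^(−0.0797·11/12)
= 19.9402 × 0.92954660 = 18.54

18.54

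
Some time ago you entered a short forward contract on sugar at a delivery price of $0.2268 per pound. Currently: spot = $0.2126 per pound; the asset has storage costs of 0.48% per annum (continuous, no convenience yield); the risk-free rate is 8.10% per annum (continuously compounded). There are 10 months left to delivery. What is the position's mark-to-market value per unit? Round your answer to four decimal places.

Current fair forward for the remaining 10 months: F = S·e^((r + u)·T), (r + u) = 0.0810 + 0.0048 = 0.0858
F = 0.2126 · e^(0.0858 × 10/12) = 0.2126 × 1.074118 = 0.2284
Value of long forward = (F − K)·e^(−rT) = (0.2284 − 0.2268) · e^(−0.0810·10/12)
= 0.0016 × 0.934728 = 0.0015
Short position value = −(long value) = -$0.0015

-$0.0015 per pound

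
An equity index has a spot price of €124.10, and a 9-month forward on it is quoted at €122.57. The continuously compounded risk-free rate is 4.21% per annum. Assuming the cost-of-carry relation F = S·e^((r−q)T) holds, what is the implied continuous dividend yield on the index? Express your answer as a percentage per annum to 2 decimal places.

5.86%

From F = S·e^((r−q)T): (r − q) = ln(F/S)/T
ln(122.57/124.10) = ln(0.987671) = -0.012406
(r − q) = -0.012406 / (9/12) = -0.016541
q = r − ln(F/S)/T = 0.0421 + 0.016541 = 0.058641
q = 5.86%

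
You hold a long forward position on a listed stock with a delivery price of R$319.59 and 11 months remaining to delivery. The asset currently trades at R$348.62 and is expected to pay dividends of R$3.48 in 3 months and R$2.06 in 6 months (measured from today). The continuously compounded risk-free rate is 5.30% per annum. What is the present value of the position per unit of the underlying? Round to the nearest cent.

R$38.75

PV(remaining dividends) I = 3.48·e^(−0.0530·3/12) + 2.06·e^(−0.0530·6/12) = 5.4403
Current forward F = (S − I)·e^(rT) = (348.62 − 5.4403)·e^(0.0530·11/12) = 343.1797 × 1.049783 = 360.2642
Value (long) = (F − K)·e^(−rT) = (360.2642 − 319.59) × 0.952578 = 38.7453
Value = R$38.75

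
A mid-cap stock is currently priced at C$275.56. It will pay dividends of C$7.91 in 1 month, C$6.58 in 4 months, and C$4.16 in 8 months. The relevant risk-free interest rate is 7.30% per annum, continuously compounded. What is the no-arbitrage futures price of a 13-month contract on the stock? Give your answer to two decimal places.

C$278.49

PV(dividends) I = 7.91·e^(−0.0730·1/12) + 6.58·e^(−0.0730·4/12) + 4.16·e^(−0.0730·8/12)
I = 7.8620 + 6.4218 + 3.9624 = 18.2462
F = (S − I)·e^(rT) = (275.56 − 18.2462) · e^(0.0730·13/12)
= 257.3138 · e^0.079083 = 257.3138 × 1.082294 = C$278.49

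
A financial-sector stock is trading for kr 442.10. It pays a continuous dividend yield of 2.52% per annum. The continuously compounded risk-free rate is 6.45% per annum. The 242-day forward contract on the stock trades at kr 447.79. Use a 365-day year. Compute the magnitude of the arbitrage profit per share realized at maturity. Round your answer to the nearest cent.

Fair forward: F* = S·e^(carry·T), with carry = (r − q) = 0.0645 − 0.0252 = 0.0393
F* = 442.10 · e^(0.0393 × 242/365) = 442.10 · e^0.026056 = 442.10 × 1.026398 = kr 453.7706
Market kr 447.79 < fair kr 453.7706: forward underpriced → reverse cash-and-carry (short spot, go long the forward).
At maturity, profit = |F_mkt − F*| = |447.79 − 453.7706| = kr 5.98 per share

kr 5.98 per share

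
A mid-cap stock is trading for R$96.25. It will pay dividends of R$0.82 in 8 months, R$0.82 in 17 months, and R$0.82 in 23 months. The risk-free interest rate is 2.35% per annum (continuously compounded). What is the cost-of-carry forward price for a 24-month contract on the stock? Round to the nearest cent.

R$98.38

PV(dividends) I = 0.82·e^(−0.0235·8/12) + 0.82·e^(−0.0235·17/12) + 0.82·e^(−0.0235·23/12)
I = 0.8073 + 0.7932 + 0.7839 = 2.3844
F = (S − I)·e^(rT) = (96.25 − 2.3844) · e^(0.0235·24/12)
= 93.8656 · e^0.047000 = 93.8656 × 1.048122 = R$98.38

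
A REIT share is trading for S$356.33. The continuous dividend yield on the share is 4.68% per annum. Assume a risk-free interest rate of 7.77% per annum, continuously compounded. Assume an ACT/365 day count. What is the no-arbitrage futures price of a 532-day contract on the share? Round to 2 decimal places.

F = S·e^((r − q)T) = 356.33 · e^((0.0777 − 0.0468) × 532/365)
= 356.33 · e^0.045038 = 356.33 × 1.046068
F = S$372.75

S$372.75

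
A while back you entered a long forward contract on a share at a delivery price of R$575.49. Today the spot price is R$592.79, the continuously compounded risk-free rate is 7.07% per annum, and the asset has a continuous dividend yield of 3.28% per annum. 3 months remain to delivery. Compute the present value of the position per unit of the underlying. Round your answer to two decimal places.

Current fair forward for the remaining 3 months: F = S·e^((r − q)·T), (r − q) = 0.0707 − 0.0328 = 0.0379
F = 592.79 · e^(0.0379 × 3/12) = 592.79 × 1.009520 = 598.4334
Value of long forward = (F − K)·e^(−rT) = (598.4334 − 575.49) · e^(−0.0707·3/12)
= 22.9434 × 0.982480 = 22.54

R$22.54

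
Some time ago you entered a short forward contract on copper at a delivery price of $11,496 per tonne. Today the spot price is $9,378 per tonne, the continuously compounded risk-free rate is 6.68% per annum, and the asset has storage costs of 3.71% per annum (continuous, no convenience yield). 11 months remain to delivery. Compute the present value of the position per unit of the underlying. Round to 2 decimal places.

Current fair forward for the remaining 11 months: F = S·e^((r + u)·T), (r + u) = 0.0668 + 0.0371 = 0.1039
F = 9378 · e^(0.1039 × 11/12) = 9378 × 1.09992464 = 10315.0933
Value of long forward = (F − K)·e^(−rT) = (10315.0933 − 11496) · e^(−0.0668·11/12)
= -1180.9067 × 0.94060374 = -1110.77
Short position value = −(long value) = $1110.77

$1110.77 per tonne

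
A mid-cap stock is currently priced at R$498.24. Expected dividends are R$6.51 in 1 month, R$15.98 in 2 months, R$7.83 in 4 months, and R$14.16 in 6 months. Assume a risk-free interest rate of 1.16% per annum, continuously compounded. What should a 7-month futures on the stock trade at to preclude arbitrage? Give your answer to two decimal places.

PV(dividends) I = 6.51·e^(−0.0116·1/12) + 15.98·e^(−0.0116·2/12) + 7.83·e^(−0.0116·4/12) + 14.16·e^(−0.0116·6/12)
I = 6.5037 + 15.9491 + 7.7998 + 14.0781 = 44.3307
F = (S − I)·e^(rT) = (498.24 − 44.3307) · e^(0.0116·7/12)
= 453.9093 · e^0.006767 = 453.9093 × 1.006790 = R$456.99

R$456.99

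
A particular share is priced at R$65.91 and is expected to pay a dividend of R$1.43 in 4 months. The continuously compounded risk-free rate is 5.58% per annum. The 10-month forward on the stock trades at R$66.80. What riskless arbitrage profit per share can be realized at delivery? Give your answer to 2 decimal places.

R$0.78 per share

PV(dividends) I = 1.43·e^(−0.0558·4/12) = 1.4036
Fair forward F* = (S − I)·e^(rT) = (65.91 − 1.4036)·e^0.046500 = 64.5064 × 1.047598 = 67.5768
Market R$66.80 < fair 67.5768: forward underpriced → reverse cash-and-carry (short the stock, invest proceeds at r, pay the dividends, go long the forward).
Profit at T = |F_mkt − F*| = |66.80 − 67.5768| = R$0.78 per share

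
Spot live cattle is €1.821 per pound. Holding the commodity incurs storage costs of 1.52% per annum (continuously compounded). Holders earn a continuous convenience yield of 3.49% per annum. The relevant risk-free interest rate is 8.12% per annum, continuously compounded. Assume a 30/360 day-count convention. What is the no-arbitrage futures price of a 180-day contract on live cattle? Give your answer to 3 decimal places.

€1.878 per pound

Net carry = r + u − y = 0.0812 + 0.0152 − 0.0349 = 0.0615
F = S·e^((r+u−y)T) = 1.821 · e^(0.0615 × 180/360) = 1.821 · e^0.030750
= 1.821 × 1.031228 = €1.878 per pound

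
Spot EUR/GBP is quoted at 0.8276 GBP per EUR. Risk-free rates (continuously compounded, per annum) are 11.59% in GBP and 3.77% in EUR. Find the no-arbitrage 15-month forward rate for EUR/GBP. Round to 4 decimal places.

F = S·e^((r_GBP − r_EUR)T) = 0.8276 · e^((0.1159 − 0.0377) × 15/12)
= 0.8276 · e^0.097750 = 0.8276 × 1.102687
F = 0.9126 GBP per EUR

0.9126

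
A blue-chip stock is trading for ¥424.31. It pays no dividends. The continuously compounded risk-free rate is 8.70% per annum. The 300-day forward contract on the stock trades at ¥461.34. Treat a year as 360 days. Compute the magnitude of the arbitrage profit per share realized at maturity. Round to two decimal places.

Fair forward: F* = S·e^(carry·T), with carry = r = 0.0870
F* = 424.31 · e^(0.0870 × 300/360) = 424.31 · e^0.072500 = 424.31 × 1.075193 = ¥456.2151
Market ¥461.34 > fair ¥456.2151: forward overpriced → cash-and-carry (buy spot, short the forward).
At maturity, profit = |F_mkt − F*| = |461.34 − 456.2151| = ¥5.12 per share

¥5.12 per share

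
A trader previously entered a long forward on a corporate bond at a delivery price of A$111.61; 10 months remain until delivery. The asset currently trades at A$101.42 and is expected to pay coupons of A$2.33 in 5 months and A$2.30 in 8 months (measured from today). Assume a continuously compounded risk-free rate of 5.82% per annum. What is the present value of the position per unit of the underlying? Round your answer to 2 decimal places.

-A$9.39

PV(remaining coupons) I = 2.33·e^(−0.0582·5/12) + 2.30·e^(−0.0582·8/12) = 4.4866
Current forward F = (S − I)·e^(rT) = (101.42 − 4.4866)·e^(0.0582·10/12) = 96.9334 × 1.049695 = 101.7505
Value (long) = (F − K)·e^(−rT) = (101.7505 − 111.61) × 0.952657 = -9.3927
Value = -A$9.39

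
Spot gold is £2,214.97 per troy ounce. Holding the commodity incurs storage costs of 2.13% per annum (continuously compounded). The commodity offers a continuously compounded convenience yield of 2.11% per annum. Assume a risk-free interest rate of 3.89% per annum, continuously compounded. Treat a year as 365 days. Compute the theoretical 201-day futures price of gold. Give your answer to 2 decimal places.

£2,263.18 per troy ounce

Net carry = r + u − y = 0.0389 + 0.0213 − 0.0211 = 0.0391
F = S·e^((r+u−y)T) = 2214.97 · e^(0.0391 × 201/365) = 2214.97 · e^0.02153178
= 2214.97 × 1.02176526 = £2,263.18 per troy ounce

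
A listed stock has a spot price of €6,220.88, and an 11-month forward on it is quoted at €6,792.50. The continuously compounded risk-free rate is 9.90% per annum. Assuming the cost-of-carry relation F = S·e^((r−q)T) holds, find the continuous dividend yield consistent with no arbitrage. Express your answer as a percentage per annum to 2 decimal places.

0.31%

From F = S·e^((r−q)T): (r − q) = ln(F/S)/T
ln(6792.50/6220.88) = ln(1.091887) = 0.087907
(r − q) = 0.087907 / (11/12) = 0.095899
q = r − ln(F/S)/T = 0.0990 − 0.095899 = 0.003101
q = 0.31%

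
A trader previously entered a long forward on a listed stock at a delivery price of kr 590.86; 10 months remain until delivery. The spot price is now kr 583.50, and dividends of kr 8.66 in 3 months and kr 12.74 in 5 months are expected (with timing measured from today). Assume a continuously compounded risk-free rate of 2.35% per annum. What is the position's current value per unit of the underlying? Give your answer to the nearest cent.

-kr 17.13

PV(remaining dividends) I = 8.66·e^(−0.0235·3/12) + 12.74·e^(−0.0235·5/12) = 21.2251
Current forward F = (S − I)·e^(rT) = (583.50 − 21.2251)·e^(0.0235·10/12) = 562.2749 × 1.019776 = 573.3944
Value (long) = (F − K)·e^(−rT) = (573.3944 − 590.86) × 0.980607 = -17.1269
Value = -kr 17.13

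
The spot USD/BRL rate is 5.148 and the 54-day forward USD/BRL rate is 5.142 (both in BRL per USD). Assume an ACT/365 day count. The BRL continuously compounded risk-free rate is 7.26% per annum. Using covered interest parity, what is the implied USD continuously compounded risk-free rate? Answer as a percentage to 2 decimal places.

F = S·e^((r_BRL − r_USD)T) ⇒ r_USD = r_BRL − ln(F/S)/T
ln(5.142/5.148) = -0.001166; /(54/365) = -0.007881
r_USD = 0.0726 + 0.007881 = 0.080481
r_USD = 8.05%

8.05%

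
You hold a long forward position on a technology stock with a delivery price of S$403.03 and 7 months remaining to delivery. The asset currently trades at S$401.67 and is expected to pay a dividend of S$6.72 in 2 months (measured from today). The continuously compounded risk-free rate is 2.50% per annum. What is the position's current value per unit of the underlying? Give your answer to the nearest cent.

PV(remaining dividends) I = 6.72·e^(−0.0250·2/12) = 6.6921
Current forward F = (S − I)·e^(rT) = (401.67 − 6.6921)·e^(0.0250·7/12) = 394.9779 × 1.014690 = 400.7801
Value (long) = (F − K)·e^(−rT) = (400.7801 − 403.03) × 0.985522 = -2.2173
Value = -S$2.22

-S$2.22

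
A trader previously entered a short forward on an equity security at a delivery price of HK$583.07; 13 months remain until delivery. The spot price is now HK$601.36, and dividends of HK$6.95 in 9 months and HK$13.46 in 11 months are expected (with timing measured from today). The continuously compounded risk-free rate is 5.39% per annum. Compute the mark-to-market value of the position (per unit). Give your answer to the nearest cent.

-HK$31.88

PV(remaining dividends) I = 6.95·e^(−0.0539·9/12) + 13.46·e^(−0.0539·11/12) = 19.4858
Current forward F = (S − I)·e^(rT) = (601.36 − 19.4858)·e^(0.0539·13/12) = 581.8742 × 1.060130 = 616.8623
Value (long) = (F − K)·e^(−rT) = (616.8623 − 583.07) × 0.943280 = 31.8756
Short position value = −(long value) = -HK$31.88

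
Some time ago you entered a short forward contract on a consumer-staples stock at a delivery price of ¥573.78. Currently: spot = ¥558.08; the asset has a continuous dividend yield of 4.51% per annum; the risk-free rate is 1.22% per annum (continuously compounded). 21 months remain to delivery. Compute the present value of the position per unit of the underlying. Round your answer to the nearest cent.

¥45.93

Current fair forward for the remaining 21 months: F = S·e^((r − q)·T), (r − q) = 0.0122 − 0.0451 = -0.0329
F = 558.08 · e^(-0.0329 × 21/12) = 558.08 × 0.944051 = 526.8560
Value of long forward = (F − K)·e^(−rT) = (526.8560 − 573.78) · e^(−0.0122·21/12)
= -46.9240 × 0.978876 = -45.93
Short position value = −(long value) = ¥45.93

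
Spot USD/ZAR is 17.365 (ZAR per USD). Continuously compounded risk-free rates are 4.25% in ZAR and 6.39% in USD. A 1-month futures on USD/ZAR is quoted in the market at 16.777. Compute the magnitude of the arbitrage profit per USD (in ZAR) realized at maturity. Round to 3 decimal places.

0.557 per USD (in ZAR)

Fair futures: F* = S·e^(carry·T), with carry = (r_ZAR − r_USD) = 0.0425 − 0.0639 = -0.0214
F* = 17.365 · e^(-0.0214 × 1/12) = 17.365 · e^-0.001783 = 17.365 × 0.998219 = 17.3341
Market 16.777 < fair 17.3341: forward underpriced → reverse cash-and-carry (short spot, go long the forward).
At maturity, profit = |F_mkt − F*| = |16.777 − 17.3341| = 0.557 per USD (in ZAR)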